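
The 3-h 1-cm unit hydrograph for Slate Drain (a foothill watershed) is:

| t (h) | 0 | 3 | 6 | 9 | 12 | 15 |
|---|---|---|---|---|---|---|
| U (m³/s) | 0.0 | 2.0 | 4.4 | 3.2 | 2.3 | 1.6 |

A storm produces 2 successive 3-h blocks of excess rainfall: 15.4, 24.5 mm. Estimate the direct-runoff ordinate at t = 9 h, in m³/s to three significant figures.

By discrete convolution, Q_j = Σ (P_i / 10 mm) · U_{j−i}.
At t = 9 h (j=3): Q = (15.4/10)·3.2 + (24.5/10)·4.4 = 15.7 m³/s.

Q ≈ 15.7 m³/s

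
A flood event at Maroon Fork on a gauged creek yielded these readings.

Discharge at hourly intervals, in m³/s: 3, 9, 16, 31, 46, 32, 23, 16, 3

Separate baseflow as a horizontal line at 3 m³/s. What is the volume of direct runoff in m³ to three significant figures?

Direct-runoff ordinates (Q − Q_b): 0.0, 6.0, 13.0, 28.0, 43.0, 29.0, 20.0, 13.0, 0.0 m³/s.
ΣQ_DR = 152.0 m³/s.
With Δt = 1 h = 3600 s, V = ΣQ_DR · Δt = 152.0 × 3600 = 5.47 × 10^5 m³.

V ≈ 5.47 × 10^5 m³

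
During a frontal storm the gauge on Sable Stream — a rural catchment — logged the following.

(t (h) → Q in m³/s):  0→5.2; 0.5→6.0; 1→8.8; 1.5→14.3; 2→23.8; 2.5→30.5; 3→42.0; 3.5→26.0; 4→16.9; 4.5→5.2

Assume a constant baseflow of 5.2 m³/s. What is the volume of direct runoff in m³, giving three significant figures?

V ≈ 2.28 × 10^5 m³

Direct-runoff ordinates (Q − Q_b): 0.0, 0.8, 3.6, 9.1, 18.6, 25.3, 36.8, 20.8, 11.7, 0.0 m³/s.
ΣQ_DR = 126.7 m³/s.
With Δt = 0.5 h = 1800 s, V = ΣQ_DR · Δt = 126.7 × 1800 = 2.28 × 10^5 m³.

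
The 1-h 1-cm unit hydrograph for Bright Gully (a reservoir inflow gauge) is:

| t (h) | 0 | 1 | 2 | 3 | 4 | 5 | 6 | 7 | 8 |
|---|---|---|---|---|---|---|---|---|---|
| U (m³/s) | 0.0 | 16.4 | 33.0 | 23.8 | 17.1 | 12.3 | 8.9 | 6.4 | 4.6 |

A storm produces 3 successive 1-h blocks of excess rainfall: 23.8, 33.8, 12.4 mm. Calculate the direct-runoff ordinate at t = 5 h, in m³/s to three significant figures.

By discrete convolution, Q_j = Σ (P_i / 10 mm) · U_{j−i}.
At t = 5 h (j=5): Q = (23.8/10)·12.3 + (33.8/10)·17.1 + (12.4/10)·23.8 = 117 m³/s.

Q ≈ 117 m³/s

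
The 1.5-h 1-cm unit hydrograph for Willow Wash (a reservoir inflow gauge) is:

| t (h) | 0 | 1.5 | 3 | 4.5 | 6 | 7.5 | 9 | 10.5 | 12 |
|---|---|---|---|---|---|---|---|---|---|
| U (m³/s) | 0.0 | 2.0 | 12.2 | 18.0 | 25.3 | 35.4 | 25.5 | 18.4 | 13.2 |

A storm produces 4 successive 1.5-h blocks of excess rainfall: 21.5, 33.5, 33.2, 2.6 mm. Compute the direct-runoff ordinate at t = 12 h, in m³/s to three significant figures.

Q ≈ 184 m³/s

By discrete convolution, Q_j = Σ (P_i / 10 mm) · U_{j−i}.
At t = 12 h (j=8): Q = (21.5/10)·13.2 + (33.5/10)·18.4 + (33.2/10)·25.5 + (2.6/10)·35.4 = 184 m³/s.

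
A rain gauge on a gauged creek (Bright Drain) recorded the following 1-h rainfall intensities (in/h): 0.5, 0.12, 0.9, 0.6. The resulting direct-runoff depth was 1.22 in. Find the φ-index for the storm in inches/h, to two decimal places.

φ ≈ 0.26 in/h

Only the 3 blocks with intensity above φ contribute runoff: 0.5, 0.9, 0.6 in/h.
Σ(I−φ)·Δt = d  ⇒  (0.5+0.9+0.6 − 3φ)·1 = 1.22
φ = (2.000 − 1.22/1) / 3 = 0.26 in/h.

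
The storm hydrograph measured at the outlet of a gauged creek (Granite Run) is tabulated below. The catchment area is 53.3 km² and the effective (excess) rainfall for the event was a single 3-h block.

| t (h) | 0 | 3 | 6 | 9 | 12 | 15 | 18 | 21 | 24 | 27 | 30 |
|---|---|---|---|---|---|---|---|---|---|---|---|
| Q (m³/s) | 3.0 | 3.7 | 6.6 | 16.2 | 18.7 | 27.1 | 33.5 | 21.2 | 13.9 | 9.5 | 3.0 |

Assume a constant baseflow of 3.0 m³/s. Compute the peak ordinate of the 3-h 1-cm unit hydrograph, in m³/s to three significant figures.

Direct runoff: 0.0, 0.7, 3.6, 13.2, 15.7, 24.1, 30.5, 18.2, 10.9, 6.5, 0.0 m³/s; ΣQ_DR = 123.4 m³/s, peak = 30.5 m³/s.
Runoff depth d = ΣQ_DR·Δt / A = 123.4 × 10800 / (53.3 km²) = 25.00 mm.
The 1-cm UH is the DRH scaled by (10 mm)/d, so U_p = 30.5 × 10/25.00 = 12.2 m³/s.

U_p ≈ 12.2 m³/s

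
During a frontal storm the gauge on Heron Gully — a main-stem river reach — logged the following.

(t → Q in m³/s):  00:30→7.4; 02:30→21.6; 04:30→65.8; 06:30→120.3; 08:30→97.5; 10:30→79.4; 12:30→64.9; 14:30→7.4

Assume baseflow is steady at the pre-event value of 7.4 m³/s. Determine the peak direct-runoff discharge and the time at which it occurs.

Q_p = 112.9 m³/s at t = 06:30

Subtracting baseflow gives direct-runoff ordinates: 0.0, 14.2, 58.4, 112.9, 90.1, 72.0, 57.5, 0.0 m³/s.
The maximum is 112.9 m³/s, occurring at the reading for t = 06:30.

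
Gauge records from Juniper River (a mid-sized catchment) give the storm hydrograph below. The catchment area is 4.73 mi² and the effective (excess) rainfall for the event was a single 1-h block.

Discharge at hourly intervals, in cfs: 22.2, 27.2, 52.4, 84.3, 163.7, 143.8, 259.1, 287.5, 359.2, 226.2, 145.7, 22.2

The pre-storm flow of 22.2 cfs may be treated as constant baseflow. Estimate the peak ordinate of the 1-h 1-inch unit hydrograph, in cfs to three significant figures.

U_p ≈ 674 cfs

Direct runoff: 0.0, 5.0, 30.2, 62.1, 141.5, 121.6, 236.9, 265.3, 337.0, 204.0, 123.5, 0.0 cfs; ΣQ_DR = 1527 cfs, peak = 337.0 cfs.
Runoff depth d = ΣQ_DR·Δt / A = 1527 × 3600 / (4.73 mi²) = 0.5003 in.
The 1-inch UH is the DRH scaled by (1 in)/d, so U_p = 337.0 × 1/0.5003 = 674 cfs.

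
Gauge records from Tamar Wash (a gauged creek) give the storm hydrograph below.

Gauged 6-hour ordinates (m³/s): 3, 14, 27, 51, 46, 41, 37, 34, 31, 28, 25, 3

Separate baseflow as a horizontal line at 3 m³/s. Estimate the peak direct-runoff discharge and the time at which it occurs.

Subtracting baseflow gives direct-runoff ordinates: 0.0, 11.0, 24.0, 48.0, 43.0, 38.0, 34.0, 31.0, 28.0, 25.0, 22.0, 0.0 m³/s.
The maximum is 48.0 m³/s, occurring at the reading for t = 18 h.

Q_p = 48.0 m³/s at t = 18 h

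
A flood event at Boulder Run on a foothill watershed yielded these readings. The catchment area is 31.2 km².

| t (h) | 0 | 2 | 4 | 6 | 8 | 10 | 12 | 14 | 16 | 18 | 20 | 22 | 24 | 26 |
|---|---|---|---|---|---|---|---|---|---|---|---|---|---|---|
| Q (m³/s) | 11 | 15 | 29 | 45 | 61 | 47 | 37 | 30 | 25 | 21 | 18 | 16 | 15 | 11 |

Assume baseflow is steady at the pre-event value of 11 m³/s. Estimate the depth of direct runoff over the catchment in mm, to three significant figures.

Direct runoff: 0.0, 4.0, 18.0, 34.0, 50.0, 36.0, 26.0, 19.0, 14.0, 10.0, 7.0, 5.0, 4.0, 0.0 m³/s; ΣQ_DR = 227.0 m³/s.
V = ΣQ_DR · Δt = 227.0 × 7200 s = 1.634 × 10^6 m³.
Over A = 31.2 km², depth = V / A = 52.4 mm.

d ≈ 52.4 mm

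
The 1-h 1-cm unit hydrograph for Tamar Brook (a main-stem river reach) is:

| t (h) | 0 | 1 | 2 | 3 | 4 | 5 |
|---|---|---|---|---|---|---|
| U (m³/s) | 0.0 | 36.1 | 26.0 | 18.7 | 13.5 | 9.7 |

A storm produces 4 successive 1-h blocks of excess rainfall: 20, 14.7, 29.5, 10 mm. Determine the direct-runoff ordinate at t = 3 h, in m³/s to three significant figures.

Q ≈ 182 m³/s

By discrete convolution, Q_j = Σ (P_i / 10 mm) · U_{j−i}.
At t = 3 h (j=3): Q = (20/10)·18.7 + (14.7/10)·26.0 + (29.5/10)·36.1 + (10/10)·0.0 = 182 m³/s.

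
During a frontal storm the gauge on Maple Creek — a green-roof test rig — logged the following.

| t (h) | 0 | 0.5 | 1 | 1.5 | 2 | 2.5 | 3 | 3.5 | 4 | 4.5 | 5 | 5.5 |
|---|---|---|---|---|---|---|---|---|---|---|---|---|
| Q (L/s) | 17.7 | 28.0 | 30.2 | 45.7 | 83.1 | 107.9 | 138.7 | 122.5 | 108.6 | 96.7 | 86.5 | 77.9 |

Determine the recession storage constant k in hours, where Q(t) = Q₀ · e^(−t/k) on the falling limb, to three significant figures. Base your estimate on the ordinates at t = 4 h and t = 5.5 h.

k ≈ 4.51 h

On the falling limb, Q drops from 108.6 to 77.9 L/s between t = 4 h and t = 5.5 h (Δt = 1.5 h).
k = −Δt / ln(Q₂/Q₁) = −1.5 / ln(77.9/108.6) = 4.51 h.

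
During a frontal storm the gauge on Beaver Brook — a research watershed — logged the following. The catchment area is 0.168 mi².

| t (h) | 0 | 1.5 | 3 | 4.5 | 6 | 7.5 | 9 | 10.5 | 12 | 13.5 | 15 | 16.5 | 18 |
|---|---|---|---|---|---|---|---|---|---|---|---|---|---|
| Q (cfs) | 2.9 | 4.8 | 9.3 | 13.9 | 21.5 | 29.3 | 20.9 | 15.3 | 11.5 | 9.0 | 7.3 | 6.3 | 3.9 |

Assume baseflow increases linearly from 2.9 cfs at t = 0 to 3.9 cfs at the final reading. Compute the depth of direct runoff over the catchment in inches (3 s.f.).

d ≈ 1.55 in

Direct runoff: 0.00, 1.82, 6.23, 10.75, 18.27, 25.98, 17.50, 11.82, 7.93, 5.35, 3.57, 2.48, 0.00 cfs; ΣQ_DR = 111.7 cfs.
V = ΣQ_DR · Δt = 111.7 × 5400 s = 6.032 × 10^5 ft³.
Over A = 0.168 mi², depth = V / A = 1.55 in.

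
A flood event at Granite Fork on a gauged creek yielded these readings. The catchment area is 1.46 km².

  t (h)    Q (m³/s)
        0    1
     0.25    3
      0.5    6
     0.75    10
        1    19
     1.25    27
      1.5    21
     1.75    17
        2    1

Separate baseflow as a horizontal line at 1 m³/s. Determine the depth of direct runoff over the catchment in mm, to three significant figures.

d ≈ 59.2 mm

Direct runoff: 0.0, 2.0, 5.0, 9.0, 18.0, 26.0, 20.0, 16.0, 0.0 m³/s; ΣQ_DR = 96.00 m³/s.
V = ΣQ_DR · Δt = 96.00 × 900 s = 86400 m³.
Over A = 1.46 km², depth = V / A = 59.2 mm.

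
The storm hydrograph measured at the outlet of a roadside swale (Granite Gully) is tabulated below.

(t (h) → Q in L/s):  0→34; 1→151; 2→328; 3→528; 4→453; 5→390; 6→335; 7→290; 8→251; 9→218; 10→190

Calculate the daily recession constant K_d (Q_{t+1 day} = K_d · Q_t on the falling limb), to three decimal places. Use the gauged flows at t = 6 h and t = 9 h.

K_d ≈ 0.032

Between t = 6 h and t = 9 h the flow falls from 335 to 218 L/s over 3×1 h = 3 h.
Per-interval ratio K = (218/335)^(1/3) = 0.8666; K_d = K^(24/1) = 0.032.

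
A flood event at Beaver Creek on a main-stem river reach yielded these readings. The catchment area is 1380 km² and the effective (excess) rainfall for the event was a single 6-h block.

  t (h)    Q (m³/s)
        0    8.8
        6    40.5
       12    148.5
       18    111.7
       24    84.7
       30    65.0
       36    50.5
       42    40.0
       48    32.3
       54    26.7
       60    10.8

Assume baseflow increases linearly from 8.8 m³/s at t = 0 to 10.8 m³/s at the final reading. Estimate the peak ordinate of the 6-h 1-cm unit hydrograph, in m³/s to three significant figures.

Direct runoff: 0.00, 31.50, 139.30, 102.30, 75.10, 55.20, 40.50, 29.80, 21.90, 16.10, 0.00 m³/s; ΣQ_DR = 511.7 m³/s, peak = 139.30 m³/s.
Runoff depth d = ΣQ_DR·Δt / A = 511.7 × 21600 / (1380 km²) = 8.009 mm.
The 1-cm UH is the DRH scaled by (10 mm)/d, so U_p = 139.30 × 10/8.009 = 174 m³/s.

U_p ≈ 174 m³/s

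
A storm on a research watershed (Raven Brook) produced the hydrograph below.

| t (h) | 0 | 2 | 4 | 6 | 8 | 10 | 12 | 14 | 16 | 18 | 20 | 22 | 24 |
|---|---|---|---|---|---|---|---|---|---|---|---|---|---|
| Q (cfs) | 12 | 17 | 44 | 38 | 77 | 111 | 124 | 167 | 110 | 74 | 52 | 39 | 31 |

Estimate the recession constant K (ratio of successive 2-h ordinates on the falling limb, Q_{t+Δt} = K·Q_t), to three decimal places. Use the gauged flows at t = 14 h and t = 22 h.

Using the recession-limb readings at t = 14 h and t = 22 h: Q falls from 167 to 39 cfs over 4 intervals.
K = (Q₂/Q₁)^(1/4) = (39/167)^(1/4) = 0.695.

K ≈ 0.695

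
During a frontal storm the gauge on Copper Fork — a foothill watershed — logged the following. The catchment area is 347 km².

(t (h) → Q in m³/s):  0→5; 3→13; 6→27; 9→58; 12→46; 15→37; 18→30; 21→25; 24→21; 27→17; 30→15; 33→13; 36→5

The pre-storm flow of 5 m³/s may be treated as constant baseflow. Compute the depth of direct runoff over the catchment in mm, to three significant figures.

Direct runoff: 0.0, 8.0, 22.0, 53.0, 41.0, 32.0, 25.0, 20.0, 16.0, 12.0, 10.0, 8.0, 0.0 m³/s; ΣQ_DR = 247.0 m³/s.
V = ΣQ_DR · Δt = 247.0 × 10800 s = 2.668 × 10^6 m³.
Over A = 347 km², depth = V / A = 7.69 mm.

d ≈ 7.69 mm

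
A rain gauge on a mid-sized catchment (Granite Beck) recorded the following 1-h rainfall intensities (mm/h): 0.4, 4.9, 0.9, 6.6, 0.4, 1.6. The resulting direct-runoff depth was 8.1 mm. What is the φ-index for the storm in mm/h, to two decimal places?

Only the 2 blocks with intensity above φ contribute runoff: 4.9, 6.6 mm/h.
Σ(I−φ)·Δt = d  ⇒  (4.9+6.6 − 2φ)·1 = 8.1
φ = (11.50 − 8.1/1) / 2 = 1.70 mm/h.

φ ≈ 1.70 mm/h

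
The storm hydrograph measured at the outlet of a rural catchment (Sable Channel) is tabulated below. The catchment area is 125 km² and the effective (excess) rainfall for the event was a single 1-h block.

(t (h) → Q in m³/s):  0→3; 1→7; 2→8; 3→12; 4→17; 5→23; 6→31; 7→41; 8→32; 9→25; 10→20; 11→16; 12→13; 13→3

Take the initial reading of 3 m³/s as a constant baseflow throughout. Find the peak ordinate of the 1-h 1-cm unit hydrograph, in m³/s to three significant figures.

U_p ≈ 63.1 m³/s

Direct runoff: 0.0, 4.0, 5.0, 9.0, 14.0, 20.0, 28.0, 38.0, 29.0, 22.0, 17.0, 13.0, 10.0, 0.0 m³/s; ΣQ_DR = 209.0 m³/s, peak = 38.0 m³/s.
Runoff depth d = ΣQ_DR·Δt / A = 209.0 × 3600 / (125 km²) = 6.019 mm.
The 1-cm UH is the DRH scaled by (10 mm)/d, so U_p = 38.0 × 10/6.019 = 63.1 m³/s.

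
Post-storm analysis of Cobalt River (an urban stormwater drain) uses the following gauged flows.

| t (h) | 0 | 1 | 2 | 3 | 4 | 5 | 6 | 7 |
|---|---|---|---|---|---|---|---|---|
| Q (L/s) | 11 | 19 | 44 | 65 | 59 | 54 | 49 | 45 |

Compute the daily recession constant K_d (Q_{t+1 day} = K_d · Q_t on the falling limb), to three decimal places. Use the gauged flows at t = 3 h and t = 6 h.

Between t = 3 h and t = 6 h the flow falls from 65 to 49 L/s over 3×1 h = 3 h.
Per-interval ratio K = (49/65)^(1/3) = 0.9101; K_d = K^(24/1) = 0.104.

K_d ≈ 0.104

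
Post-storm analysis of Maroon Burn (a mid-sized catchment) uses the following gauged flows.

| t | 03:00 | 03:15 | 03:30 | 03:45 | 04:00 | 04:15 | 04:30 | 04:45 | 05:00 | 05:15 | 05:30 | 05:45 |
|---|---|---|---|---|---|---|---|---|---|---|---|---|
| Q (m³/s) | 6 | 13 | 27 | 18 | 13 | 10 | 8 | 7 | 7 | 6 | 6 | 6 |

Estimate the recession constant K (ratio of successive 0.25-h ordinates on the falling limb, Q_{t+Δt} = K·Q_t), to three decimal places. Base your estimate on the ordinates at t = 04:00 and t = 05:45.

Using the recession-limb readings at t = 04:00 and t = 05:45: Q falls from 13 to 6 m³/s over 7 intervals.
K = (Q₂/Q₁)^(1/7) = (6/13)^(1/7) = 0.895.

K ≈ 0.895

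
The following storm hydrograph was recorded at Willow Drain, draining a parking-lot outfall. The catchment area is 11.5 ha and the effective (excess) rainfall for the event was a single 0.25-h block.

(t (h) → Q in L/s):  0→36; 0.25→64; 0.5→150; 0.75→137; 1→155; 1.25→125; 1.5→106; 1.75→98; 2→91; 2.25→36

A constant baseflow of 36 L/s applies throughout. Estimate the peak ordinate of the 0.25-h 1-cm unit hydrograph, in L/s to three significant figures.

Direct runoff: 0.0, 28.0, 114.0, 101.0, 119.0, 89.0, 70.0, 62.0, 55.0, 0.0 L/s; ΣQ_DR = 638.0 L/s, peak = 119.0 L/s.
Runoff depth d = ΣQ_DR·Δt / A = 638.0 × 900 / (11.5 ha) = 4.993 mm.
The 1-cm UH is the DRH scaled by (10 mm)/d, so U_p = 119.0 × 10/4.993 = 238 L/s.

U_p ≈ 238 L/s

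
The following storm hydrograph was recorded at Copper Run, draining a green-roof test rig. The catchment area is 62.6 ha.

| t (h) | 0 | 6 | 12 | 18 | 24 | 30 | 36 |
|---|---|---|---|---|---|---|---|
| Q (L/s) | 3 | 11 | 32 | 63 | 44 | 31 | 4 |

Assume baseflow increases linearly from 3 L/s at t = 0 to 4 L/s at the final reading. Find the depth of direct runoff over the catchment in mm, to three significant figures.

d ≈ 5.64 mm

Direct runoff: 0.00, 7.83, 28.67, 59.50, 40.33, 27.17, 0.00 L/s; ΣQ_DR = 163.5 L/s.
V = ΣQ_DR · Δt = 163.5 × 21600 s = 3.532 × 10^6 L.
Over A = 62.6 ha, depth = V / A = 5.64 mm.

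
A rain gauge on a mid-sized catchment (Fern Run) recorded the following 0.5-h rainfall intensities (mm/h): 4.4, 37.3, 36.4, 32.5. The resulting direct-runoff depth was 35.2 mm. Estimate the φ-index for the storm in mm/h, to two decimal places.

φ ≈ 11.93 mm/h

Only the 3 blocks with intensity above φ contribute runoff: 37.3, 36.4, 32.5 mm/h.
Σ(I−φ)·Δt = d  ⇒  (37.3+36.4+32.5 − 3φ)·0.5 = 35.2
φ = (106.2 − 35.2/0.5) / 3 = 11.93 mm/h.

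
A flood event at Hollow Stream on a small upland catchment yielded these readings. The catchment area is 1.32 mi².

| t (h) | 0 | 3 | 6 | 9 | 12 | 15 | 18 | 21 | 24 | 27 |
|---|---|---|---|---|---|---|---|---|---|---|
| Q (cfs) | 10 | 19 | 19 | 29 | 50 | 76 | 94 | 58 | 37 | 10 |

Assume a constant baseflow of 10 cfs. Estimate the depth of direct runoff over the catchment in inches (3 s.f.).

Direct runoff: 0.0, 9.0, 9.0, 19.0, 40.0, 66.0, 84.0, 48.0, 27.0, 0.0 cfs; ΣQ_DR = 302.0 cfs.
V = ΣQ_DR · Δt = 302.0 × 10800 s = 3.262 × 10^6 ft³.
Over A = 1.32 mi², depth = V / A = 1.06 in.

d ≈ 1.06 in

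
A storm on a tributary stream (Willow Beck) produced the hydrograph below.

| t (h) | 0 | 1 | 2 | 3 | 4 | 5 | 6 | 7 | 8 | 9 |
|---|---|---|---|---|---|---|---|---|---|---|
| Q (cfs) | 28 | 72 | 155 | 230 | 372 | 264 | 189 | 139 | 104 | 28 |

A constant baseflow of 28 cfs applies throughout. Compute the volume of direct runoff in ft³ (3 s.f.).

Direct-runoff ordinates (Q − Q_b): 0.0, 44.0, 127.0, 202.0, 344.0, 236.0, 161.0, 111.0, 76.0, 0.0 cfs.
ΣQ_DR = 1301 cfs.
With Δt = 1 h = 3600 s, V = ΣQ_DR · Δt = 1301 × 3600 = 4.68 × 10^6 ft³.

V ≈ 4.68 × 10^6 ft³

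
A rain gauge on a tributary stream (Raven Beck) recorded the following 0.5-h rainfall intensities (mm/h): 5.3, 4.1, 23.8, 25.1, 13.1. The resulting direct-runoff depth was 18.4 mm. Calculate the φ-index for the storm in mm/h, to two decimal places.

φ ≈ 8.40 mm/h

Only the 3 blocks with intensity above φ contribute runoff: 23.8, 25.1, 13.1 mm/h.
Σ(I−φ)·Δt = d  ⇒  (23.8+25.1+13.1 − 3φ)·0.5 = 18.4
φ = (62.00 − 18.4/0.5) / 3 = 8.40 mm/h.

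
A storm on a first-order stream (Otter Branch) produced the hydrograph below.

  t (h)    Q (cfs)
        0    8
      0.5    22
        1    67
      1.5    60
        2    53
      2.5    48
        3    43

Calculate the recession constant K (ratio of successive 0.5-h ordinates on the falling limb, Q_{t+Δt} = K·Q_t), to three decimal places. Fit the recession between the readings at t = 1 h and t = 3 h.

Using the recession-limb readings at t = 1 h and t = 3 h: Q falls from 67 to 43 cfs over 4 intervals.
K = (Q₂/Q₁)^(1/4) = (43/67)^(1/4) = 0.895.

K ≈ 0.895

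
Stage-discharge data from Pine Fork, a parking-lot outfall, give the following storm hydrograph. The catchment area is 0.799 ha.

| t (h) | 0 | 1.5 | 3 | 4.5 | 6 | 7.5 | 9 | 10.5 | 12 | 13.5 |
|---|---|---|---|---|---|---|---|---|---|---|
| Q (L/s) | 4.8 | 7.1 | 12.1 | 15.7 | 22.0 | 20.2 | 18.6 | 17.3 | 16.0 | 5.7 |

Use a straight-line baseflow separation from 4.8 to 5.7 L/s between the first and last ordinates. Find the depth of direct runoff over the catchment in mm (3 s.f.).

Direct runoff: 0.00, 2.20, 7.10, 10.60, 16.80, 14.90, 13.20, 11.80, 10.40, 0.00 L/s; ΣQ_DR = 87.00 L/s.
V = ΣQ_DR · Δt = 87.00 × 5400 s = 4.698 × 10^5 L.
Over A = 0.799 ha, depth = V / A = 58.8 mm.

d ≈ 58.8 mm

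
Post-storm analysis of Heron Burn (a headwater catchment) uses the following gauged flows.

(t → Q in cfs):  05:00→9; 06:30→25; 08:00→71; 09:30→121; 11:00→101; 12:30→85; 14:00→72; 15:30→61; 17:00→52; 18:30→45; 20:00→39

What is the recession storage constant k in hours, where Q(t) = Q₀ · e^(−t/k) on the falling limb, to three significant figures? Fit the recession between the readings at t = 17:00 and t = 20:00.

On the falling limb, Q drops from 52 to 39 cfs between t = 17:00 and t = 20:00 (Δt = 3 h).
k = −Δt / ln(Q₂/Q₁) = −3 / ln(39/52) = 10.4 h.

k ≈ 10.4 h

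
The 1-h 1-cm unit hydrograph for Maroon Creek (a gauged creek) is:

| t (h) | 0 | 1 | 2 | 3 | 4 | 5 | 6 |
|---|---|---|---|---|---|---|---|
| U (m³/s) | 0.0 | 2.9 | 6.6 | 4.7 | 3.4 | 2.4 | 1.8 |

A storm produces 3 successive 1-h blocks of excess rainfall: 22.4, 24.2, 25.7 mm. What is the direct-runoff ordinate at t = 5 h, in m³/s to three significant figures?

By discrete convolution, Q_j = Σ (P_i / 10 mm) · U_{j−i}.
At t = 5 h (j=5): Q = (22.4/10)·2.4 + (24.2/10)·3.4 + (25.7/10)·4.7 = 25.7 m³/s.

Q ≈ 25.7 m³/s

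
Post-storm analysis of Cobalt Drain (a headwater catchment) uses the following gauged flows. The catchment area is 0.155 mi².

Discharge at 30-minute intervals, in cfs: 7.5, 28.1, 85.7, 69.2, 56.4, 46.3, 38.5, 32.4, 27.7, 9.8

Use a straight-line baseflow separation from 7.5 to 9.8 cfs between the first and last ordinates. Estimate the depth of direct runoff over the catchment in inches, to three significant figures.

Direct runoff: 0.00, 20.34, 77.69, 60.93, 47.88, 37.52, 29.47, 23.11, 18.16, 0.00 cfs; ΣQ_DR = 315.1 cfs.
V = ΣQ_DR · Δt = 315.1 × 1800 s = 5.672 × 10^5 ft³.
Over A = 0.155 mi², depth = V / A = 1.58 in.

d ≈ 1.58 in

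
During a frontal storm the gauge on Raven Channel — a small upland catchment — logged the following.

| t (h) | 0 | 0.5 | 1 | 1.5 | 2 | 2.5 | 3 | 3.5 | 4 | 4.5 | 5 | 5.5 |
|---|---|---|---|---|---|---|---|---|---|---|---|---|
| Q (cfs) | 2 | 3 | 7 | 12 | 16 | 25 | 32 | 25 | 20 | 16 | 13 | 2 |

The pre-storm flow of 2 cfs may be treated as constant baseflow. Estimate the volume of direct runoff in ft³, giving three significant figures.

Direct-runoff ordinates (Q − Q_b): 0.0, 1.0, 5.0, 10.0, 14.0, 23.0, 30.0, 23.0, 18.0, 14.0, 11.0, 0.0 cfs.
ΣQ_DR = 149.0 cfs.
With Δt = 0.5 h = 1800 s, V = ΣQ_DR · Δt = 149.0 × 1800 = 2.68 × 10^5 ft³.

V ≈ 2.68 × 10^5 ft³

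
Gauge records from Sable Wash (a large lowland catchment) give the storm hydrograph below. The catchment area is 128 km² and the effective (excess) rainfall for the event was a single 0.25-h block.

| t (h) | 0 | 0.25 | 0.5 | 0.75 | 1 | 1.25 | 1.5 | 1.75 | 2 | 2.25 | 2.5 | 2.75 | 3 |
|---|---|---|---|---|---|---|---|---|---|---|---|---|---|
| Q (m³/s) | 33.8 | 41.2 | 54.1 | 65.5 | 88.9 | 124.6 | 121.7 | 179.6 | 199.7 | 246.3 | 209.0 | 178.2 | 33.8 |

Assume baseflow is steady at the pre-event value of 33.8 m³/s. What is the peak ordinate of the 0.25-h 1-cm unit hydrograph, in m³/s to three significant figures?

Direct runoff: 0.0, 7.4, 20.3, 31.7, 55.1, 90.8, 87.9, 145.8, 165.9, 212.5, 175.2, 144.4, 0.0 m³/s; ΣQ_DR = 1137 m³/s, peak = 212.5 m³/s.
Runoff depth d = ΣQ_DR·Δt / A = 1137 × 900 / (128 km²) = 7.995 mm.
The 1-cm UH is the DRH scaled by (10 mm)/d, so U_p = 212.5 × 10/7.995 = 266 m³/s.

U_p ≈ 266 m³/s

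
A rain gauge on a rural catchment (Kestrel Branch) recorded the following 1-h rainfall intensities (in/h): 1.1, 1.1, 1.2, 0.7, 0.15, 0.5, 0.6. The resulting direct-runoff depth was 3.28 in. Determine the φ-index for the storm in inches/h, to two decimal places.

Only the 6 blocks with intensity above φ contribute runoff: 1.1, 1.1, 1.2, 0.7, 0.5, 0.6 in/h.
Σ(I−φ)·Δt = d  ⇒  (1.1+1.1+1.2+0.7+0.5+0.6 − 6φ)·1 = 3.28
φ = (5.200 − 3.28/1) / 6 = 0.32 in/h.

φ ≈ 0.32 in/h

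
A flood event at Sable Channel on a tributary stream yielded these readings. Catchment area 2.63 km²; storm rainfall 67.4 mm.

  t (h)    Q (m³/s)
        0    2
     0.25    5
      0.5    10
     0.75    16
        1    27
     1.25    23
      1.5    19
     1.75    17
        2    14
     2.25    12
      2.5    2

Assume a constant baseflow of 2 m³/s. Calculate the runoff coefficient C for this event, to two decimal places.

ΣQ_DR = 125.0 m³/s; V = ΣQ_DR·Δt = 1.125 × 10^5 m³.
Runoff depth d = V / A = 42.78 mm.
C = d / P = 42.78 / 67.4 = 0.63.

C ≈ 0.63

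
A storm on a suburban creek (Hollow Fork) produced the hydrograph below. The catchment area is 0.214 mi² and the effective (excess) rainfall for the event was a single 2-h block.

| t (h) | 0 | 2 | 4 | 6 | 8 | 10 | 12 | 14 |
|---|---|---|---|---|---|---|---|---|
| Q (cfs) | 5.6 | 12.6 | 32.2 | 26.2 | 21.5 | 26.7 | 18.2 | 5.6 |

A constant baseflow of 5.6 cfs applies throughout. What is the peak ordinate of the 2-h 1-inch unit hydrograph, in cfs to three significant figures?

Direct runoff: 0.0, 7.0, 26.6, 20.6, 15.9, 21.1, 12.6, 0.0 cfs; ΣQ_DR = 103.8 cfs, peak = 26.6 cfs.
Runoff depth d = ΣQ_DR·Δt / A = 103.8 × 7200 / (0.214 mi²) = 1.503 in.
The 1-inch UH is the DRH scaled by (1 in)/d, so U_p = 26.6 × 1/1.503 = 17.7 cfs.

U_p ≈ 17.7 cfs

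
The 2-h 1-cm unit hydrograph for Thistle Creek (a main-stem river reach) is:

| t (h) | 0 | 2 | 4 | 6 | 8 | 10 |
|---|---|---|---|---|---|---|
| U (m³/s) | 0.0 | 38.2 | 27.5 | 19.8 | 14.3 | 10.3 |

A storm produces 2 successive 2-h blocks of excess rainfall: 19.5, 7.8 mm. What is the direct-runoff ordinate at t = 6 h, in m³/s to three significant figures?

Q ≈ 60.1 m³/s

By discrete convolution, Q_j = Σ (P_i / 10 mm) · U_{j−i}.
At t = 6 h (j=3): Q = (19.5/10)·19.8 + (7.8/10)·27.5 = 60.1 m³/s.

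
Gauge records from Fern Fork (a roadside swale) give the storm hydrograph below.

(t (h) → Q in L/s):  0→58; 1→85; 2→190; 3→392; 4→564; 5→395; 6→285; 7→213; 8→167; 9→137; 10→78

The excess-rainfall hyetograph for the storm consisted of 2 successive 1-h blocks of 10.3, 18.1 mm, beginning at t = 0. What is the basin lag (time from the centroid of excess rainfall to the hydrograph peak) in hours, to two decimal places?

Centroid of excess rainfall: t_c = Σ P_i·t̄_i / ΣP_i = 1.1373 h (block centres at 0.5, 1.5 h).
Hydrograph peak occurs at t = 4 h, so basin lag t_L = 4 − 1.1373 = 2.86 h.

t_L ≈ 2.86 h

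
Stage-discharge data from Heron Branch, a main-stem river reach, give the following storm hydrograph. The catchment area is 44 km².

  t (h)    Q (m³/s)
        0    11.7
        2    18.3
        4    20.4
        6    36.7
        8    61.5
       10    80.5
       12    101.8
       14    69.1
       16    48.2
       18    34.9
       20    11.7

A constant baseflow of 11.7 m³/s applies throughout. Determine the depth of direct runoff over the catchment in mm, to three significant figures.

Direct runoff: 0.0, 6.6, 8.7, 25.0, 49.8, 68.8, 90.1, 57.4, 36.5, 23.2, 0.0 m³/s; ΣQ_DR = 366.1 m³/s.
V = ΣQ_DR · Δt = 366.1 × 7200 s = 2.636 × 10^6 m³.
Over A = 44 km², depth = V / A = 59.9 mm.

d ≈ 59.9 mm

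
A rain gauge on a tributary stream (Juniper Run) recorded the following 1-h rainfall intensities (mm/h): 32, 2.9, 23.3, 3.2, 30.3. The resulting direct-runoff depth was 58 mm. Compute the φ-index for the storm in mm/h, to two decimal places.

φ ≈ 9.20 mm/h

Only the 3 blocks with intensity above φ contribute runoff: 32, 23.3, 30.3 mm/h.
Σ(I−φ)·Δt = d  ⇒  (32+23.3+30.3 − 3φ)·1 = 58
φ = (85.60 − 58/1) / 3 = 9.20 mm/h.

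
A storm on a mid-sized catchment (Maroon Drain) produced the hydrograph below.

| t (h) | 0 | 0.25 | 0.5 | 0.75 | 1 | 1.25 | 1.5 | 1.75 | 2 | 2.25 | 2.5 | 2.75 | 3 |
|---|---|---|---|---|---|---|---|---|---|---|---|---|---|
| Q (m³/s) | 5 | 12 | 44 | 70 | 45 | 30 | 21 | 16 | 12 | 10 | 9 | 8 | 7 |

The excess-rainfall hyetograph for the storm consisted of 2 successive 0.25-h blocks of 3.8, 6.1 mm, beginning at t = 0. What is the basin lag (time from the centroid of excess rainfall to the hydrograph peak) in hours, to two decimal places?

t_L ≈ 0.47 h

Centroid of excess rainfall: t_c = Σ P_i·t̄_i / ΣP_i = 0.2790 h (block centres at 0.125, 0.375 h).
Hydrograph peak occurs at t = 0.75 h, so basin lag t_L = 0.75 − 0.2790 = 0.47 h.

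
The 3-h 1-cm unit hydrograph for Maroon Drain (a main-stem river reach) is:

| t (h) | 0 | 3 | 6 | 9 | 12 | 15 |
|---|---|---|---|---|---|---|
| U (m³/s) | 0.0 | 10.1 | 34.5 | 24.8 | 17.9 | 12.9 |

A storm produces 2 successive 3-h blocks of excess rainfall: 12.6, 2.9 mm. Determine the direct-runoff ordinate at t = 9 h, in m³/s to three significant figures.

Q ≈ 41.3 m³/s

By discrete convolution, Q_j = Σ (P_i / 10 mm) · U_{j−i}.
At t = 9 h (j=3): Q = (12.6/10)·24.8 + (2.9/10)·34.5 = 41.3 m³/s.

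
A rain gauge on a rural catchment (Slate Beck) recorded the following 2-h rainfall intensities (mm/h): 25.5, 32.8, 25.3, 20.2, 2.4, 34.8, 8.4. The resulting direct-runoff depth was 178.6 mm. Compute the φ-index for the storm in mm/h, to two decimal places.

φ ≈ 9.86 mm/h

Only the 5 blocks with intensity above φ contribute runoff: 25.5, 32.8, 25.3, 20.2, 34.8 mm/h.
Σ(I−φ)·Δt = d  ⇒  (25.5+32.8+25.3+20.2+34.8 − 5φ)·2 = 178.6
φ = (138.6 − 178.6/2) / 5 = 9.86 mm/h.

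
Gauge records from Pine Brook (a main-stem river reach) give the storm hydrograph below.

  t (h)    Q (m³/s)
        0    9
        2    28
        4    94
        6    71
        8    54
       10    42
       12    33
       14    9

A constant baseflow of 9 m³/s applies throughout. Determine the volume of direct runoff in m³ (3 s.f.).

Direct-runoff ordinates (Q − Q_b): 0.0, 19.0, 85.0, 62.0, 45.0, 33.0, 24.0, 0.0 m³/s.
ΣQ_DR = 268.0 m³/s.
With Δt = 2 h = 7200 s, V = ΣQ_DR · Δt = 268.0 × 7200 = 1.93 × 10^6 m³.

V ≈ 1.93 × 10^6 m³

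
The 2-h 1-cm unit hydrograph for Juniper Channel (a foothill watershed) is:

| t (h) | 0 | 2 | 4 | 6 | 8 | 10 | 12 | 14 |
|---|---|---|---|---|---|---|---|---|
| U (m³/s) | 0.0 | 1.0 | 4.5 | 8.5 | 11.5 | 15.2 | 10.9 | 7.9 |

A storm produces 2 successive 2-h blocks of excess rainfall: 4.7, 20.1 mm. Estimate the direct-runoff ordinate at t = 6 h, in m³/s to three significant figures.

By discrete convolution, Q_j = Σ (P_i / 10 mm) · U_{j−i}.
At t = 6 h (j=3): Q = (4.7/10)·8.5 + (20.1/10)·4.5 = 13.0 m³/s.

Q ≈ 13.0 m³/s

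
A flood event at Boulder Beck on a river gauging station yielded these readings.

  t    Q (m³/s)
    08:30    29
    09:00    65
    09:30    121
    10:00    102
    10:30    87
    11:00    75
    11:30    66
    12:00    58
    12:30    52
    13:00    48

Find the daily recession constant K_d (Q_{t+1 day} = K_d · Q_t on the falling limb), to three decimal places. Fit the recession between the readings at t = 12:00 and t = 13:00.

K_d ≈ 0.011

Between t = 12:00 and t = 13:00 the flow falls from 58 to 48 m³/s over 2×0.5 h = 1 h.
Per-interval ratio K = (48/58)^(1/2) = 0.9097; K_d = K^(24/0.5) = 0.011.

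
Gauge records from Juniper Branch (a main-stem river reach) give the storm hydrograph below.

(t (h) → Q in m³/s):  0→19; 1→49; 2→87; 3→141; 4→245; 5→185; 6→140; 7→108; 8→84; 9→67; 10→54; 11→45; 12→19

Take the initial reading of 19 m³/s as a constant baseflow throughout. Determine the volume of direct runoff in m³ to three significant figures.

Direct-runoff ordinates (Q − Q_b): 0.0, 30.0, 68.0, 122.0, 226.0, 166.0, 121.0, 89.0, 65.0, 48.0, 35.0, 26.0, 0.0 m³/s.
ΣQ_DR = 996.0 m³/s.
With Δt = 1 h = 3600 s, V = ΣQ_DR · Δt = 996.0 × 3600 = 3.59 × 10^6 m³.

V ≈ 3.59 × 10^6 m³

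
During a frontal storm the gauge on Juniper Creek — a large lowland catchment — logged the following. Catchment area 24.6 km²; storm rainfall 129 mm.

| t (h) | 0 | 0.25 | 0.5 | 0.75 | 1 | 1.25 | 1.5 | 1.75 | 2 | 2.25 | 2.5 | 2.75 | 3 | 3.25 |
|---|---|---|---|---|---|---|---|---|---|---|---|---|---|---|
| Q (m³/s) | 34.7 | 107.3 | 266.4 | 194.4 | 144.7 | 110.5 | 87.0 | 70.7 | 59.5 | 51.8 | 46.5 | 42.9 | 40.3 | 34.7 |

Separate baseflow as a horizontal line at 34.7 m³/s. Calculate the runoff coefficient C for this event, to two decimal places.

ΣQ_DR = 805.6 m³/s; V = ΣQ_DR·Δt = 7.250 × 10^5 m³.
Runoff depth d = V / A = 29.47 mm.
C = d / P = 29.47 / 129 = 0.23.

C ≈ 0.23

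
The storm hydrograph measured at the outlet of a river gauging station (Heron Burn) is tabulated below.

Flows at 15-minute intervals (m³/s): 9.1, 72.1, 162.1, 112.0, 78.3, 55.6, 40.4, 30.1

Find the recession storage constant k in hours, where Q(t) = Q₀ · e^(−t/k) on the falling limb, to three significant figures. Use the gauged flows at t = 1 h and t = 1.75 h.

k ≈ 0.785 h

On the falling limb, Q drops from 78.3 to 30.1 m³/s between t = 1 h and t = 1.75 h (Δt = 0.75 h).
k = −Δt / ln(Q₂/Q₁) = −0.75 / ln(30.1/78.3) = 0.785 h.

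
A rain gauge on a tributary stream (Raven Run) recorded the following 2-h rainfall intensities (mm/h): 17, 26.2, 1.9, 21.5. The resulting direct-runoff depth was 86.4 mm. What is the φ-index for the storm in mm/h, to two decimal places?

φ ≈ 7.17 mm/h

Only the 3 blocks with intensity above φ contribute runoff: 17, 26.2, 21.5 mm/h.
Σ(I−φ)·Δt = d  ⇒  (17+26.2+21.5 − 3φ)·2 = 86.4
φ = (64.70 − 86.4/2) / 3 = 7.17 mm/h.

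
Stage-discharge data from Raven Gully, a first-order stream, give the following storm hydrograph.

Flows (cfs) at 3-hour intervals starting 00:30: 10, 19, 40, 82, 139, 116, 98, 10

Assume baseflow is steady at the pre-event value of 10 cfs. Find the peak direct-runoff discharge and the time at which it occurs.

Q_p = 129.0 cfs at t = 12:30

Subtracting baseflow gives direct-runoff ordinates: 0.0, 9.0, 30.0, 72.0, 129.0, 106.0, 88.0, 0.0 cfs.
The maximum is 129.0 cfs, occurring at the reading for t = 12:30.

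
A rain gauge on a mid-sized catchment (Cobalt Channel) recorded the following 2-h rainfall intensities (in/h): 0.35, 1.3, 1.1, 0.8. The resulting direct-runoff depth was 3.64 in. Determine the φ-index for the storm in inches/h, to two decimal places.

φ ≈ 0.46 in/h

Only the 3 blocks with intensity above φ contribute runoff: 1.3, 1.1, 0.8 in/h.
Σ(I−φ)·Δt = d  ⇒  (1.3+1.1+0.8 − 3φ)·2 = 3.64
φ = (3.200 − 3.64/2) / 3 = 0.46 in/h.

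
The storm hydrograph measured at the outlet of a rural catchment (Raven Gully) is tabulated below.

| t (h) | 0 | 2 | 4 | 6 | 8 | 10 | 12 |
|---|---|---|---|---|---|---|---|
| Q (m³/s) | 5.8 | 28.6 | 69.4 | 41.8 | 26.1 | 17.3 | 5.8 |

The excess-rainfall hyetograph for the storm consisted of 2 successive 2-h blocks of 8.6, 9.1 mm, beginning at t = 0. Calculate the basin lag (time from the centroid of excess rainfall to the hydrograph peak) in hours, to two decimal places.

Centroid of excess rainfall: t_c = Σ P_i·t̄_i / ΣP_i = 2.0282 h (block centres at 1, 3 h).
Hydrograph peak occurs at t = 4 h, so basin lag t_L = 4 − 2.0282 = 1.97 h.

t_L ≈ 1.97 h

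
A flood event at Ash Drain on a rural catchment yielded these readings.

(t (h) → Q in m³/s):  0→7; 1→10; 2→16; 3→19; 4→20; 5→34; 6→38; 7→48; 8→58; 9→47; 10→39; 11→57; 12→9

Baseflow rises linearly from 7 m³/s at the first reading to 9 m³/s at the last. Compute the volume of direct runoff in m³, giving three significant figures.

V ≈ 1.07 × 10^6 m³

Direct-runoff ordinates (Q − Q_b): 0.00, 2.83, 8.67, 11.50, 12.33, 26.17, 30.00, 39.83, 49.67, 38.50, 30.33, 48.17, 0.00 m³/s.
ΣQ_DR = 298.0 m³/s.
With Δt = 1 h = 3600 s, V = ΣQ_DR · Δt = 298.0 × 3600 = 1.07 × 10^6 m³.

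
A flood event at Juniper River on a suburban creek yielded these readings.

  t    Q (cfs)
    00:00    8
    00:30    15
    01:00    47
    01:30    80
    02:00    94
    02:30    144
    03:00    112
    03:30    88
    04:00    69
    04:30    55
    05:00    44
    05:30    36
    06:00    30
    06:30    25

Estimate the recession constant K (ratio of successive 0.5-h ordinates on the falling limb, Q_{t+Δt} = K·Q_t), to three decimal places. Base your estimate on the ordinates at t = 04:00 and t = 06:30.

K ≈ 0.816

Using the recession-limb readings at t = 04:00 and t = 06:30: Q falls from 69 to 25 cfs over 5 intervals.
K = (Q₂/Q₁)^(1/5) = (25/69)^(1/5) = 0.816.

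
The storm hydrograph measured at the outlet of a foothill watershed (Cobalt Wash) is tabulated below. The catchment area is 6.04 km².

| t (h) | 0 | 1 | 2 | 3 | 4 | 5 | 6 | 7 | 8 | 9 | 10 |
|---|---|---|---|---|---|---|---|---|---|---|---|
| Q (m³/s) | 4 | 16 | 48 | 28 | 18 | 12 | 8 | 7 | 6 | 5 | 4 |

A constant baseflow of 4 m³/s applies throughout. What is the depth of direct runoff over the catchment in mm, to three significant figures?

Direct runoff: 0.0, 12.0, 44.0, 24.0, 14.0, 8.0, 4.0, 3.0, 2.0, 1.0, 0.0 m³/s; ΣQ_DR = 112.0 m³/s.
V = ΣQ_DR · Δt = 112.0 × 3600 s = 4.032 × 10^5 m³.
Over A = 6.04 km², depth = V / A = 66.8 mm.

d ≈ 66.8 mm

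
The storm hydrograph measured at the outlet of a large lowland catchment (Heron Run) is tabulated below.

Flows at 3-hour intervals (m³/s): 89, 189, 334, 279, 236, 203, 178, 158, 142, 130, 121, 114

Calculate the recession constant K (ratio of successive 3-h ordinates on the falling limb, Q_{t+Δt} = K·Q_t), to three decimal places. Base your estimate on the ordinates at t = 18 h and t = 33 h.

K ≈ 0.915

Using the recession-limb readings at t = 18 h and t = 33 h: Q falls from 178 to 114 m³/s over 5 intervals.
K = (Q₂/Q₁)^(1/5) = (114/178)^(1/5) = 0.915.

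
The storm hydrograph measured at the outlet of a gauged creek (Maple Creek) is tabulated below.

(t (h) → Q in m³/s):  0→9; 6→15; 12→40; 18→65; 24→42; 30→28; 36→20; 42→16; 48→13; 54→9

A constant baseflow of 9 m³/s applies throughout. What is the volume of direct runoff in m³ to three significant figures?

V ≈ 3.61 × 10^6 m³

Direct-runoff ordinates (Q − Q_b): 0.0, 6.0, 31.0, 56.0, 33.0, 19.0, 11.0, 7.0, 4.0, 0.0 m³/s.
ΣQ_DR = 167.0 m³/s.
With Δt = 6 h = 21600 s, V = ΣQ_DR · Δt = 167.0 × 21600 = 3.61 × 10^6 m³.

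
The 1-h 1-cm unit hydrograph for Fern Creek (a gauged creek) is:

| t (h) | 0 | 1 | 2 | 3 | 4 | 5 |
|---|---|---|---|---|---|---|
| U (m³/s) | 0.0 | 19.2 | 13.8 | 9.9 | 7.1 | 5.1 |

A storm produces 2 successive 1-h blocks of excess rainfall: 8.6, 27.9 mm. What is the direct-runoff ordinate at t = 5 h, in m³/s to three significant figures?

By discrete convolution, Q_j = Σ (P_i / 10 mm) · U_{j−i}.
At t = 5 h (j=5): Q = (8.6/10)·5.1 + (27.9/10)·7.1 = 24.2 m³/s.

Q ≈ 24.2 m³/s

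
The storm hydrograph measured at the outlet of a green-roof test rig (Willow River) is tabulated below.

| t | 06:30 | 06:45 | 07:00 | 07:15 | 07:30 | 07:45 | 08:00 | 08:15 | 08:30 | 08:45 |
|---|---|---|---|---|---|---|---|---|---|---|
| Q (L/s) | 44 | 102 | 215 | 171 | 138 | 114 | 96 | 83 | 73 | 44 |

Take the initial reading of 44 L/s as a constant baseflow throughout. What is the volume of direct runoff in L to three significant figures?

Direct-runoff ordinates (Q − Q_b): 0.0, 58.0, 171.0, 127.0, 94.0, 70.0, 52.0, 39.0, 29.0, 0.0 L/s.
ΣQ_DR = 640.0 L/s.
With Δt = 0.25 h = 900 s, V = ΣQ_DR · Δt = 640.0 × 900 = 5.76 × 10^5 L.

V ≈ 5.76 × 10^5 L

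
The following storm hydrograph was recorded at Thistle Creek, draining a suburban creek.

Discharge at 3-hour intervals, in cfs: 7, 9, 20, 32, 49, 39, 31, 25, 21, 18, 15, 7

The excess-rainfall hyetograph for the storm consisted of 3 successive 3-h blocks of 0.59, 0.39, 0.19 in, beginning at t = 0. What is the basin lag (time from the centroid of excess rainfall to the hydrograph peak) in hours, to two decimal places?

Centroid of excess rainfall: t_c = Σ P_i·t̄_i / ΣP_i = 3.4744 h (block centres at 1.5, 4.5, 7.5 h).
Hydrograph peak occurs at t = 12 h, so basin lag t_L = 12 − 3.4744 = 8.53 h.

t_L ≈ 8.53 h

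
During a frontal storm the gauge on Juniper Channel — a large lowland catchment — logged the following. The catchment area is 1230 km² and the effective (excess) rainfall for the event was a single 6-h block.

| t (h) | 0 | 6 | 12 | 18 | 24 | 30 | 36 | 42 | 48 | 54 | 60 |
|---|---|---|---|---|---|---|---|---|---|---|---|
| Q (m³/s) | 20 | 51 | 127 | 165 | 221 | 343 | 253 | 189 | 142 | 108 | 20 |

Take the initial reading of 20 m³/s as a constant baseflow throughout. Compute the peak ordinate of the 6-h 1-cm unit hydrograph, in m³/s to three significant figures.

Direct runoff: 0.0, 31.0, 107.0, 145.0, 201.0, 323.0, 233.0, 169.0, 122.0, 88.0, 0.0 m³/s; ΣQ_DR = 1419 m³/s, peak = 323.0 m³/s.
Runoff depth d = ΣQ_DR·Δt / A = 1419 × 21600 / (1230 km²) = 24.92 mm.
The 1-cm UH is the DRH scaled by (10 mm)/d, so U_p = 323.0 × 10/24.92 = 130 m³/s.

U_p ≈ 130 m³/s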